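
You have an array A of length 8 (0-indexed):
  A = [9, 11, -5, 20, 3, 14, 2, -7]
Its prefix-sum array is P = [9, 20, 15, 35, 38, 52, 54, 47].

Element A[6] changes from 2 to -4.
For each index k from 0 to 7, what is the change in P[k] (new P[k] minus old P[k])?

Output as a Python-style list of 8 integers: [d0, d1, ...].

Element change: A[6] 2 -> -4, delta = -6
For k < 6: P[k] unchanged, delta_P[k] = 0
For k >= 6: P[k] shifts by exactly -6
Delta array: [0, 0, 0, 0, 0, 0, -6, -6]

Answer: [0, 0, 0, 0, 0, 0, -6, -6]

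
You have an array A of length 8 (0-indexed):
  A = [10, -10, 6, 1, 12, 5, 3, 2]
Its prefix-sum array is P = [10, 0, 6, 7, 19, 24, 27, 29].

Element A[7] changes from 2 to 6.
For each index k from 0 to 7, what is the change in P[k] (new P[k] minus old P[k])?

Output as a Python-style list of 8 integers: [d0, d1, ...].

Element change: A[7] 2 -> 6, delta = 4
For k < 7: P[k] unchanged, delta_P[k] = 0
For k >= 7: P[k] shifts by exactly 4
Delta array: [0, 0, 0, 0, 0, 0, 0, 4]

Answer: [0, 0, 0, 0, 0, 0, 0, 4]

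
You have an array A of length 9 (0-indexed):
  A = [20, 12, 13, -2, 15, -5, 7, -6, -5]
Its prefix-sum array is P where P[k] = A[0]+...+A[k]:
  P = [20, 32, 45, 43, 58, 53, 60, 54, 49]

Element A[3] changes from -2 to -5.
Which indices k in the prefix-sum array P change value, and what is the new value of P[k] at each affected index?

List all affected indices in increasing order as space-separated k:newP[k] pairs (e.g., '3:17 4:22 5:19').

Answer: 3:40 4:55 5:50 6:57 7:51 8:46

Derivation:
P[k] = A[0] + ... + A[k]
P[k] includes A[3] iff k >= 3
Affected indices: 3, 4, ..., 8; delta = -3
  P[3]: 43 + -3 = 40
  P[4]: 58 + -3 = 55
  P[5]: 53 + -3 = 50
  P[6]: 60 + -3 = 57
  P[7]: 54 + -3 = 51
  P[8]: 49 + -3 = 46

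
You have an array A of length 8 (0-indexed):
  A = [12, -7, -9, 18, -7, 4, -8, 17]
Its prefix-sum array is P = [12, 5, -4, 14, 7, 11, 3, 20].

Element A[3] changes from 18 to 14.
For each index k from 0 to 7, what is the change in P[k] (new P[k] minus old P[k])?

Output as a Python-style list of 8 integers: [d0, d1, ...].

Answer: [0, 0, 0, -4, -4, -4, -4, -4]

Derivation:
Element change: A[3] 18 -> 14, delta = -4
For k < 3: P[k] unchanged, delta_P[k] = 0
For k >= 3: P[k] shifts by exactly -4
Delta array: [0, 0, 0, -4, -4, -4, -4, -4]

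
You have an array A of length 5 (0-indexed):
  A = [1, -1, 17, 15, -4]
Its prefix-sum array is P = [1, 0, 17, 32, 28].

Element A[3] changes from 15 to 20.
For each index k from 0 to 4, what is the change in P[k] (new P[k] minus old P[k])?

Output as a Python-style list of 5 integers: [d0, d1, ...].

Element change: A[3] 15 -> 20, delta = 5
For k < 3: P[k] unchanged, delta_P[k] = 0
For k >= 3: P[k] shifts by exactly 5
Delta array: [0, 0, 0, 5, 5]

Answer: [0, 0, 0, 5, 5]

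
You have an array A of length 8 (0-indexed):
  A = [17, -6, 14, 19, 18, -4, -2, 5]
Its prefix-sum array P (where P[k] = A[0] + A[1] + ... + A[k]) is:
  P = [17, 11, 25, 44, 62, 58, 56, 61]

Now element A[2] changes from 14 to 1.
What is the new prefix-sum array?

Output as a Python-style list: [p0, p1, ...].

Change: A[2] 14 -> 1, delta = -13
P[k] for k < 2: unchanged (A[2] not included)
P[k] for k >= 2: shift by delta = -13
  P[0] = 17 + 0 = 17
  P[1] = 11 + 0 = 11
  P[2] = 25 + -13 = 12
  P[3] = 44 + -13 = 31
  P[4] = 62 + -13 = 49
  P[5] = 58 + -13 = 45
  P[6] = 56 + -13 = 43
  P[7] = 61 + -13 = 48

Answer: [17, 11, 12, 31, 49, 45, 43, 48]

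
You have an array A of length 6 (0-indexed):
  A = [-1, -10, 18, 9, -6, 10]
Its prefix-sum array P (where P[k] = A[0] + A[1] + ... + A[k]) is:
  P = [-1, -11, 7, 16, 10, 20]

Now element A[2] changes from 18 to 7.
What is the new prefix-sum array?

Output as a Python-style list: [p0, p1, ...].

Answer: [-1, -11, -4, 5, -1, 9]

Derivation:
Change: A[2] 18 -> 7, delta = -11
P[k] for k < 2: unchanged (A[2] not included)
P[k] for k >= 2: shift by delta = -11
  P[0] = -1 + 0 = -1
  P[1] = -11 + 0 = -11
  P[2] = 7 + -11 = -4
  P[3] = 16 + -11 = 5
  P[4] = 10 + -11 = -1
  P[5] = 20 + -11 = 9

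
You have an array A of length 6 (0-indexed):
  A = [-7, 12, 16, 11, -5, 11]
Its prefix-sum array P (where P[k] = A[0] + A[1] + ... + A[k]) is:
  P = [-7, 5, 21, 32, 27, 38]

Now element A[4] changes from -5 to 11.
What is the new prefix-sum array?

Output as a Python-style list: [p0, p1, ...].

Answer: [-7, 5, 21, 32, 43, 54]

Derivation:
Change: A[4] -5 -> 11, delta = 16
P[k] for k < 4: unchanged (A[4] not included)
P[k] for k >= 4: shift by delta = 16
  P[0] = -7 + 0 = -7
  P[1] = 5 + 0 = 5
  P[2] = 21 + 0 = 21
  P[3] = 32 + 0 = 32
  P[4] = 27 + 16 = 43
  P[5] = 38 + 16 = 54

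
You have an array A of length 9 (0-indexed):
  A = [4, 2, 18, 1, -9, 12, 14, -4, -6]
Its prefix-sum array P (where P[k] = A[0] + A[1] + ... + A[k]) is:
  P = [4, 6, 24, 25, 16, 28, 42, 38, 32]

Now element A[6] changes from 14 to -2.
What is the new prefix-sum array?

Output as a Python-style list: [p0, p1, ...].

Answer: [4, 6, 24, 25, 16, 28, 26, 22, 16]

Derivation:
Change: A[6] 14 -> -2, delta = -16
P[k] for k < 6: unchanged (A[6] not included)
P[k] for k >= 6: shift by delta = -16
  P[0] = 4 + 0 = 4
  P[1] = 6 + 0 = 6
  P[2] = 24 + 0 = 24
  P[3] = 25 + 0 = 25
  P[4] = 16 + 0 = 16
  P[5] = 28 + 0 = 28
  P[6] = 42 + -16 = 26
  P[7] = 38 + -16 = 22
  P[8] = 32 + -16 = 16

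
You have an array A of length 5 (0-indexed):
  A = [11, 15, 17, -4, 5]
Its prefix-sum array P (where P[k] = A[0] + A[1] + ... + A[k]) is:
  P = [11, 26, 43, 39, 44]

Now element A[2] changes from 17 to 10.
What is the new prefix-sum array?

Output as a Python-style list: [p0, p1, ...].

Answer: [11, 26, 36, 32, 37]

Derivation:
Change: A[2] 17 -> 10, delta = -7
P[k] for k < 2: unchanged (A[2] not included)
P[k] for k >= 2: shift by delta = -7
  P[0] = 11 + 0 = 11
  P[1] = 26 + 0 = 26
  P[2] = 43 + -7 = 36
  P[3] = 39 + -7 = 32
  P[4] = 44 + -7 = 37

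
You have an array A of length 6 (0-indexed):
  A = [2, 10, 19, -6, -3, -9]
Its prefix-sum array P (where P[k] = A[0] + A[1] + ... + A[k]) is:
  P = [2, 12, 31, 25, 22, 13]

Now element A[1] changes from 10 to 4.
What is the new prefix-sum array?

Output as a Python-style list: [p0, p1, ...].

Change: A[1] 10 -> 4, delta = -6
P[k] for k < 1: unchanged (A[1] not included)
P[k] for k >= 1: shift by delta = -6
  P[0] = 2 + 0 = 2
  P[1] = 12 + -6 = 6
  P[2] = 31 + -6 = 25
  P[3] = 25 + -6 = 19
  P[4] = 22 + -6 = 16
  P[5] = 13 + -6 = 7

Answer: [2, 6, 25, 19, 16, 7]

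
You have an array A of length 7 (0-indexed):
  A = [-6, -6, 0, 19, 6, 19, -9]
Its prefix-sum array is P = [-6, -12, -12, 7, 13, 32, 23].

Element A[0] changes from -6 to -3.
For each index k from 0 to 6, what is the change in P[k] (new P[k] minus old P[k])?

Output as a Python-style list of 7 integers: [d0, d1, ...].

Answer: [3, 3, 3, 3, 3, 3, 3]

Derivation:
Element change: A[0] -6 -> -3, delta = 3
For k < 0: P[k] unchanged, delta_P[k] = 0
For k >= 0: P[k] shifts by exactly 3
Delta array: [3, 3, 3, 3, 3, 3, 3]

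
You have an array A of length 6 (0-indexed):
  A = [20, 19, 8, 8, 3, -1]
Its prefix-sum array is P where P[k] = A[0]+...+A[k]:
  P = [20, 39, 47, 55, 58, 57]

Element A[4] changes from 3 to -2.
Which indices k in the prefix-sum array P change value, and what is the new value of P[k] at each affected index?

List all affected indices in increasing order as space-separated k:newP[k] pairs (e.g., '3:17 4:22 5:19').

P[k] = A[0] + ... + A[k]
P[k] includes A[4] iff k >= 4
Affected indices: 4, 5, ..., 5; delta = -5
  P[4]: 58 + -5 = 53
  P[5]: 57 + -5 = 52

Answer: 4:53 5:52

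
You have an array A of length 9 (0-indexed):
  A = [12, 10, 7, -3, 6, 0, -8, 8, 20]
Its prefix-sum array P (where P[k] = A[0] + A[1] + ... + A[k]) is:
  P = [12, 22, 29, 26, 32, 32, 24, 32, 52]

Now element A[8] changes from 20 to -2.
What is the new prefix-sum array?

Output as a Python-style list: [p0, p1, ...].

Change: A[8] 20 -> -2, delta = -22
P[k] for k < 8: unchanged (A[8] not included)
P[k] for k >= 8: shift by delta = -22
  P[0] = 12 + 0 = 12
  P[1] = 22 + 0 = 22
  P[2] = 29 + 0 = 29
  P[3] = 26 + 0 = 26
  P[4] = 32 + 0 = 32
  P[5] = 32 + 0 = 32
  P[6] = 24 + 0 = 24
  P[7] = 32 + 0 = 32
  P[8] = 52 + -22 = 30

Answer: [12, 22, 29, 26, 32, 32, 24, 32, 30]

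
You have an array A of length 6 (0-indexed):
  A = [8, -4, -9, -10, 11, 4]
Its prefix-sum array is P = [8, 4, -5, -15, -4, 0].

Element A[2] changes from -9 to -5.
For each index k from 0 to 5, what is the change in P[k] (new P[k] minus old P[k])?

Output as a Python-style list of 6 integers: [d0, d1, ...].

Element change: A[2] -9 -> -5, delta = 4
For k < 2: P[k] unchanged, delta_P[k] = 0
For k >= 2: P[k] shifts by exactly 4
Delta array: [0, 0, 4, 4, 4, 4]

Answer: [0, 0, 4, 4, 4, 4]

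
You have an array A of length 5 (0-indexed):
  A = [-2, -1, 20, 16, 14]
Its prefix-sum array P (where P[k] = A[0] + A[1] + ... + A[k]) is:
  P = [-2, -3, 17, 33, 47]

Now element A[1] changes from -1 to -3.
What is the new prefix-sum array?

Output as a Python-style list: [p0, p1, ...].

Answer: [-2, -5, 15, 31, 45]

Derivation:
Change: A[1] -1 -> -3, delta = -2
P[k] for k < 1: unchanged (A[1] not included)
P[k] for k >= 1: shift by delta = -2
  P[0] = -2 + 0 = -2
  P[1] = -3 + -2 = -5
  P[2] = 17 + -2 = 15
  P[3] = 33 + -2 = 31
  P[4] = 47 + -2 = 45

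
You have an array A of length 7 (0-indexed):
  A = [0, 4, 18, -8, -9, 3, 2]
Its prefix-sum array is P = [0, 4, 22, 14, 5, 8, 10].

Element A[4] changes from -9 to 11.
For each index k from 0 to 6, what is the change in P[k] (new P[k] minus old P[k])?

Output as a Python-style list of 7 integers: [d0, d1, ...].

Element change: A[4] -9 -> 11, delta = 20
For k < 4: P[k] unchanged, delta_P[k] = 0
For k >= 4: P[k] shifts by exactly 20
Delta array: [0, 0, 0, 0, 20, 20, 20]

Answer: [0, 0, 0, 0, 20, 20, 20]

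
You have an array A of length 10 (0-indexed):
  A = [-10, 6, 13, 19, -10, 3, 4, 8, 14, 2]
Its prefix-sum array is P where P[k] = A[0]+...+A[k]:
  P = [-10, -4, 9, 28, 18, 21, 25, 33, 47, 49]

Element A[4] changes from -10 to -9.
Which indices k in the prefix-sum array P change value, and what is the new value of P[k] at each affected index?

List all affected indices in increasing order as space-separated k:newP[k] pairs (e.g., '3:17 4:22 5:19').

Answer: 4:19 5:22 6:26 7:34 8:48 9:50

Derivation:
P[k] = A[0] + ... + A[k]
P[k] includes A[4] iff k >= 4
Affected indices: 4, 5, ..., 9; delta = 1
  P[4]: 18 + 1 = 19
  P[5]: 21 + 1 = 22
  P[6]: 25 + 1 = 26
  P[7]: 33 + 1 = 34
  P[8]: 47 + 1 = 48
  P[9]: 49 + 1 = 50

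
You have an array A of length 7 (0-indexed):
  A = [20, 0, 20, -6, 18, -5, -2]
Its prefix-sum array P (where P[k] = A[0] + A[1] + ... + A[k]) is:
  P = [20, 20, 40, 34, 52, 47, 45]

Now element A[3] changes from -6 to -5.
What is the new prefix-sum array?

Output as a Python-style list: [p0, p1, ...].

Answer: [20, 20, 40, 35, 53, 48, 46]

Derivation:
Change: A[3] -6 -> -5, delta = 1
P[k] for k < 3: unchanged (A[3] not included)
P[k] for k >= 3: shift by delta = 1
  P[0] = 20 + 0 = 20
  P[1] = 20 + 0 = 20
  P[2] = 40 + 0 = 40
  P[3] = 34 + 1 = 35
  P[4] = 52 + 1 = 53
  P[5] = 47 + 1 = 48
  P[6] = 45 + 1 = 46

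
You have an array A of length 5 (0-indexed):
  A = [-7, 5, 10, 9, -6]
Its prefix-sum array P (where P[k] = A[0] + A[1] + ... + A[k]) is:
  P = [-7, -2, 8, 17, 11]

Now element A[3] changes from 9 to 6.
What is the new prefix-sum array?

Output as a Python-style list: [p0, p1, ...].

Change: A[3] 9 -> 6, delta = -3
P[k] for k < 3: unchanged (A[3] not included)
P[k] for k >= 3: shift by delta = -3
  P[0] = -7 + 0 = -7
  P[1] = -2 + 0 = -2
  P[2] = 8 + 0 = 8
  P[3] = 17 + -3 = 14
  P[4] = 11 + -3 = 8

Answer: [-7, -2, 8, 14, 8]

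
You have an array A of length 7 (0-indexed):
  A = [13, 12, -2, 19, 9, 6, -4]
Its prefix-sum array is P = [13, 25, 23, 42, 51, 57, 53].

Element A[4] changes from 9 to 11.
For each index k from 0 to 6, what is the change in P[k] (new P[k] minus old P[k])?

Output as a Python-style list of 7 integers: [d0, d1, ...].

Element change: A[4] 9 -> 11, delta = 2
For k < 4: P[k] unchanged, delta_P[k] = 0
For k >= 4: P[k] shifts by exactly 2
Delta array: [0, 0, 0, 0, 2, 2, 2]

Answer: [0, 0, 0, 0, 2, 2, 2]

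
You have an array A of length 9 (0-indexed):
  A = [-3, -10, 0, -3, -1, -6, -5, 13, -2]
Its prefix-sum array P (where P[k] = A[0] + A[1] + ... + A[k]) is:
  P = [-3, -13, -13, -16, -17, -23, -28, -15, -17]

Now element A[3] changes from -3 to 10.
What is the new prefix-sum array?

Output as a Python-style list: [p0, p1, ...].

Answer: [-3, -13, -13, -3, -4, -10, -15, -2, -4]

Derivation:
Change: A[3] -3 -> 10, delta = 13
P[k] for k < 3: unchanged (A[3] not included)
P[k] for k >= 3: shift by delta = 13
  P[0] = -3 + 0 = -3
  P[1] = -13 + 0 = -13
  P[2] = -13 + 0 = -13
  P[3] = -16 + 13 = -3
  P[4] = -17 + 13 = -4
  P[5] = -23 + 13 = -10
  P[6] = -28 + 13 = -15
  P[7] = -15 + 13 = -2
  P[8] = -17 + 13 = -4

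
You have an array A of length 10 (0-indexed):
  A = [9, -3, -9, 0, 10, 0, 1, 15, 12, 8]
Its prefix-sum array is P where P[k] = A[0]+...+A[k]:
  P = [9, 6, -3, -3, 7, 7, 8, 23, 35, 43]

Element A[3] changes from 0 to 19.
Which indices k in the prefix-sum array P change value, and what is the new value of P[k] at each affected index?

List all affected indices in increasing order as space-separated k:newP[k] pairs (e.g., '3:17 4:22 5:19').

P[k] = A[0] + ... + A[k]
P[k] includes A[3] iff k >= 3
Affected indices: 3, 4, ..., 9; delta = 19
  P[3]: -3 + 19 = 16
  P[4]: 7 + 19 = 26
  P[5]: 7 + 19 = 26
  P[6]: 8 + 19 = 27
  P[7]: 23 + 19 = 42
  P[8]: 35 + 19 = 54
  P[9]: 43 + 19 = 62

Answer: 3:16 4:26 5:26 6:27 7:42 8:54 9:62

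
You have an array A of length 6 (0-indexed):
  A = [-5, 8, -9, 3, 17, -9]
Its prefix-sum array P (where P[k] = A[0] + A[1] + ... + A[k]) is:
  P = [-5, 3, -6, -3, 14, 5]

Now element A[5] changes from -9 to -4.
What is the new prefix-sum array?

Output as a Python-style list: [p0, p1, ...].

Change: A[5] -9 -> -4, delta = 5
P[k] for k < 5: unchanged (A[5] not included)
P[k] for k >= 5: shift by delta = 5
  P[0] = -5 + 0 = -5
  P[1] = 3 + 0 = 3
  P[2] = -6 + 0 = -6
  P[3] = -3 + 0 = -3
  P[4] = 14 + 0 = 14
  P[5] = 5 + 5 = 10

Answer: [-5, 3, -6, -3, 14, 10]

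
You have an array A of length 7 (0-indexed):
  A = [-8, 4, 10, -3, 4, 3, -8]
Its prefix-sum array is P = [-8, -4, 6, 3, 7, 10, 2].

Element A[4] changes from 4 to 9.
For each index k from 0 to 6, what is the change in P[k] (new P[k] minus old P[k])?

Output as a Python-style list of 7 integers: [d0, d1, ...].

Answer: [0, 0, 0, 0, 5, 5, 5]

Derivation:
Element change: A[4] 4 -> 9, delta = 5
For k < 4: P[k] unchanged, delta_P[k] = 0
For k >= 4: P[k] shifts by exactly 5
Delta array: [0, 0, 0, 0, 5, 5, 5]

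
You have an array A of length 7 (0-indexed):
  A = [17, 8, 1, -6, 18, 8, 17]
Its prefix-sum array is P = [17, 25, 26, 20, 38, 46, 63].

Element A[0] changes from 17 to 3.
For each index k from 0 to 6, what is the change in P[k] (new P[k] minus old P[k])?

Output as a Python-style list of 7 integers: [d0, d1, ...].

Answer: [-14, -14, -14, -14, -14, -14, -14]

Derivation:
Element change: A[0] 17 -> 3, delta = -14
For k < 0: P[k] unchanged, delta_P[k] = 0
For k >= 0: P[k] shifts by exactly -14
Delta array: [-14, -14, -14, -14, -14, -14, -14]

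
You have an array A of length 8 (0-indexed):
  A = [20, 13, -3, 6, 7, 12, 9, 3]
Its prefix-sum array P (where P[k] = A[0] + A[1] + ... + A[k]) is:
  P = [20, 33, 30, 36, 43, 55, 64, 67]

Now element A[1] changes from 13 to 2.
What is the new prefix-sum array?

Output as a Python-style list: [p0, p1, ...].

Answer: [20, 22, 19, 25, 32, 44, 53, 56]

Derivation:
Change: A[1] 13 -> 2, delta = -11
P[k] for k < 1: unchanged (A[1] not included)
P[k] for k >= 1: shift by delta = -11
  P[0] = 20 + 0 = 20
  P[1] = 33 + -11 = 22
  P[2] = 30 + -11 = 19
  P[3] = 36 + -11 = 25
  P[4] = 43 + -11 = 32
  P[5] = 55 + -11 = 44
  P[6] = 64 + -11 = 53
  P[7] = 67 + -11 = 56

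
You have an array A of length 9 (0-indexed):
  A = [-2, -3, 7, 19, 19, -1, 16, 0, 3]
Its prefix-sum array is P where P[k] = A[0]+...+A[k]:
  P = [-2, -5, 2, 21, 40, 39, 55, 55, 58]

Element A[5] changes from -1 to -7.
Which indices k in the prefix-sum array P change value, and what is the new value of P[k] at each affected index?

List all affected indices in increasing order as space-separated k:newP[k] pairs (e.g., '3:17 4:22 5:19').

Answer: 5:33 6:49 7:49 8:52

Derivation:
P[k] = A[0] + ... + A[k]
P[k] includes A[5] iff k >= 5
Affected indices: 5, 6, ..., 8; delta = -6
  P[5]: 39 + -6 = 33
  P[6]: 55 + -6 = 49
  P[7]: 55 + -6 = 49
  P[8]: 58 + -6 = 52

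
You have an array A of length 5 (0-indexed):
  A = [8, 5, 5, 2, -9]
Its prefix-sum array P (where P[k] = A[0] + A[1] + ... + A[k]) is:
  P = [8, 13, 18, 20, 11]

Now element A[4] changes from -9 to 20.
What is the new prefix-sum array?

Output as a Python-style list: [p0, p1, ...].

Change: A[4] -9 -> 20, delta = 29
P[k] for k < 4: unchanged (A[4] not included)
P[k] for k >= 4: shift by delta = 29
  P[0] = 8 + 0 = 8
  P[1] = 13 + 0 = 13
  P[2] = 18 + 0 = 18
  P[3] = 20 + 0 = 20
  P[4] = 11 + 29 = 40

Answer: [8, 13, 18, 20, 40]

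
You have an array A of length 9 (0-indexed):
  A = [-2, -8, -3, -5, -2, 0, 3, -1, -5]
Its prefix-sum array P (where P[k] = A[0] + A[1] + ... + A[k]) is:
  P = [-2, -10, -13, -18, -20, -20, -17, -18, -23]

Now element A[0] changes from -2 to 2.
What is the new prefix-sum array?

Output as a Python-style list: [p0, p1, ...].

Change: A[0] -2 -> 2, delta = 4
P[k] for k < 0: unchanged (A[0] not included)
P[k] for k >= 0: shift by delta = 4
  P[0] = -2 + 4 = 2
  P[1] = -10 + 4 = -6
  P[2] = -13 + 4 = -9
  P[3] = -18 + 4 = -14
  P[4] = -20 + 4 = -16
  P[5] = -20 + 4 = -16
  P[6] = -17 + 4 = -13
  P[7] = -18 + 4 = -14
  P[8] = -23 + 4 = -19

Answer: [2, -6, -9, -14, -16, -16, -13, -14, -19]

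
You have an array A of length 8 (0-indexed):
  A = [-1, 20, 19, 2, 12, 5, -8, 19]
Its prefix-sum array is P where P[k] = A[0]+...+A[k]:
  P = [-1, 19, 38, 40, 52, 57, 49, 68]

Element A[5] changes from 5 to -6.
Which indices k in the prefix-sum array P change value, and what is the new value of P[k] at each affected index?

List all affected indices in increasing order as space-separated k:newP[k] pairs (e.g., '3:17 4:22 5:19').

P[k] = A[0] + ... + A[k]
P[k] includes A[5] iff k >= 5
Affected indices: 5, 6, ..., 7; delta = -11
  P[5]: 57 + -11 = 46
  P[6]: 49 + -11 = 38
  P[7]: 68 + -11 = 57

Answer: 5:46 6:38 7:57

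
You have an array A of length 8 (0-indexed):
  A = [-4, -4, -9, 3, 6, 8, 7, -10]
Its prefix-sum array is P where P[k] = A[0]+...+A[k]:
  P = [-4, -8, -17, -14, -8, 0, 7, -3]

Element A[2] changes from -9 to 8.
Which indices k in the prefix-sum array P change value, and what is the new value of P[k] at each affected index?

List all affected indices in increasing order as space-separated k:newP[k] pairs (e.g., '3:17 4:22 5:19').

P[k] = A[0] + ... + A[k]
P[k] includes A[2] iff k >= 2
Affected indices: 2, 3, ..., 7; delta = 17
  P[2]: -17 + 17 = 0
  P[3]: -14 + 17 = 3
  P[4]: -8 + 17 = 9
  P[5]: 0 + 17 = 17
  P[6]: 7 + 17 = 24
  P[7]: -3 + 17 = 14

Answer: 2:0 3:3 4:9 5:17 6:24 7:14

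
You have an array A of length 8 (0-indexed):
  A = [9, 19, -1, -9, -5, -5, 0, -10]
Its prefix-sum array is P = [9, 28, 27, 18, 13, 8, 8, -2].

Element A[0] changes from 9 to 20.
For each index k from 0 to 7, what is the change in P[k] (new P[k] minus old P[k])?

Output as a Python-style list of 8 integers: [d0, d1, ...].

Element change: A[0] 9 -> 20, delta = 11
For k < 0: P[k] unchanged, delta_P[k] = 0
For k >= 0: P[k] shifts by exactly 11
Delta array: [11, 11, 11, 11, 11, 11, 11, 11]

Answer: [11, 11, 11, 11, 11, 11, 11, 11]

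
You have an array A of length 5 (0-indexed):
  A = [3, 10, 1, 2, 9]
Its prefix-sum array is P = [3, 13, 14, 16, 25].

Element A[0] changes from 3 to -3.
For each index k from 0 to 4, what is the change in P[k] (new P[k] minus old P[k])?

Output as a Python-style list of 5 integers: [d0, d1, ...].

Element change: A[0] 3 -> -3, delta = -6
For k < 0: P[k] unchanged, delta_P[k] = 0
For k >= 0: P[k] shifts by exactly -6
Delta array: [-6, -6, -6, -6, -6]

Answer: [-6, -6, -6, -6, -6]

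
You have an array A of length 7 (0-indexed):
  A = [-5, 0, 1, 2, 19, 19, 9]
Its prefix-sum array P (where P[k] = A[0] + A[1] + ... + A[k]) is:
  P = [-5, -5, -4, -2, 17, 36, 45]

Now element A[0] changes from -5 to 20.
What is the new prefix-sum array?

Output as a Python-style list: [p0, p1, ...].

Answer: [20, 20, 21, 23, 42, 61, 70]

Derivation:
Change: A[0] -5 -> 20, delta = 25
P[k] for k < 0: unchanged (A[0] not included)
P[k] for k >= 0: shift by delta = 25
  P[0] = -5 + 25 = 20
  P[1] = -5 + 25 = 20
  P[2] = -4 + 25 = 21
  P[3] = -2 + 25 = 23
  P[4] = 17 + 25 = 42
  P[5] = 36 + 25 = 61
  P[6] = 45 + 25 = 70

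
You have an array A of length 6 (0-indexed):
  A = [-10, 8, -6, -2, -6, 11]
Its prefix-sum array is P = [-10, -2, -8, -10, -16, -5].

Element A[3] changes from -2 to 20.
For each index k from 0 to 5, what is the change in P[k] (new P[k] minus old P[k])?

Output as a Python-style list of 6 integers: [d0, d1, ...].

Element change: A[3] -2 -> 20, delta = 22
For k < 3: P[k] unchanged, delta_P[k] = 0
For k >= 3: P[k] shifts by exactly 22
Delta array: [0, 0, 0, 22, 22, 22]

Answer: [0, 0, 0, 22, 22, 22]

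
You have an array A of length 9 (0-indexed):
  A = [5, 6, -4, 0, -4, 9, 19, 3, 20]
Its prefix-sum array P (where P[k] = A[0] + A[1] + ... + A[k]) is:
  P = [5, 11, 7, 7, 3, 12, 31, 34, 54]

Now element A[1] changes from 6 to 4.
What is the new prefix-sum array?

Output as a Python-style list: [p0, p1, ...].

Answer: [5, 9, 5, 5, 1, 10, 29, 32, 52]

Derivation:
Change: A[1] 6 -> 4, delta = -2
P[k] for k < 1: unchanged (A[1] not included)
P[k] for k >= 1: shift by delta = -2
  P[0] = 5 + 0 = 5
  P[1] = 11 + -2 = 9
  P[2] = 7 + -2 = 5
  P[3] = 7 + -2 = 5
  P[4] = 3 + -2 = 1
  P[5] = 12 + -2 = 10
  P[6] = 31 + -2 = 29
  P[7] = 34 + -2 = 32
  P[8] = 54 + -2 = 52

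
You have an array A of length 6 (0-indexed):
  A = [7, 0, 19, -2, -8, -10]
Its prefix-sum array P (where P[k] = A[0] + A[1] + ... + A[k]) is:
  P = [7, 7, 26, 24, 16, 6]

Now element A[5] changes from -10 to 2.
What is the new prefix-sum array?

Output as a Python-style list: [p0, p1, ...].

Answer: [7, 7, 26, 24, 16, 18]

Derivation:
Change: A[5] -10 -> 2, delta = 12
P[k] for k < 5: unchanged (A[5] not included)
P[k] for k >= 5: shift by delta = 12
  P[0] = 7 + 0 = 7
  P[1] = 7 + 0 = 7
  P[2] = 26 + 0 = 26
  P[3] = 24 + 0 = 24
  P[4] = 16 + 0 = 16
  P[5] = 6 + 12 = 18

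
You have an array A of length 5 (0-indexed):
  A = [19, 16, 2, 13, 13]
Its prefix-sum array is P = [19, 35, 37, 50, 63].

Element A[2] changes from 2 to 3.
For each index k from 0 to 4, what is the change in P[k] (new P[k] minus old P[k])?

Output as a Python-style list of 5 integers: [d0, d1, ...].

Element change: A[2] 2 -> 3, delta = 1
For k < 2: P[k] unchanged, delta_P[k] = 0
For k >= 2: P[k] shifts by exactly 1
Delta array: [0, 0, 1, 1, 1]

Answer: [0, 0, 1, 1, 1]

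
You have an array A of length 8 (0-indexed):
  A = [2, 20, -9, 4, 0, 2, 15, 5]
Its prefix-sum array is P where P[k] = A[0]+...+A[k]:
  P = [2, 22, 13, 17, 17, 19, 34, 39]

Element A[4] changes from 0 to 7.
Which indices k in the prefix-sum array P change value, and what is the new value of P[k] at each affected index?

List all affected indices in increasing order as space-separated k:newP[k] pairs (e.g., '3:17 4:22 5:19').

Answer: 4:24 5:26 6:41 7:46

Derivation:
P[k] = A[0] + ... + A[k]
P[k] includes A[4] iff k >= 4
Affected indices: 4, 5, ..., 7; delta = 7
  P[4]: 17 + 7 = 24
  P[5]: 19 + 7 = 26
  P[6]: 34 + 7 = 41
  P[7]: 39 + 7 = 46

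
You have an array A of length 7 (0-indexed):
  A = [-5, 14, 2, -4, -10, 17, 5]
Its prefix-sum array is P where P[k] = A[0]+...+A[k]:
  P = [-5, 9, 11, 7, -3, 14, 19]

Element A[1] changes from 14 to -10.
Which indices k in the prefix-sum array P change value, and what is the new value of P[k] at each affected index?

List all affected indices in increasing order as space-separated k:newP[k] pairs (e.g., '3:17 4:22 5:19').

Answer: 1:-15 2:-13 3:-17 4:-27 5:-10 6:-5

Derivation:
P[k] = A[0] + ... + A[k]
P[k] includes A[1] iff k >= 1
Affected indices: 1, 2, ..., 6; delta = -24
  P[1]: 9 + -24 = -15
  P[2]: 11 + -24 = -13
  P[3]: 7 + -24 = -17
  P[4]: -3 + -24 = -27
  P[5]: 14 + -24 = -10
  P[6]: 19 + -24 = -5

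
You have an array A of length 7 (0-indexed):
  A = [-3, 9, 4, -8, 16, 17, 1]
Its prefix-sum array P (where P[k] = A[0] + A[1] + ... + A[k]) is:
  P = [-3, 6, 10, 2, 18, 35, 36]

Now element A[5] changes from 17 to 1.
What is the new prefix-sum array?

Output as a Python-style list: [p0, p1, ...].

Change: A[5] 17 -> 1, delta = -16
P[k] for k < 5: unchanged (A[5] not included)
P[k] for k >= 5: shift by delta = -16
  P[0] = -3 + 0 = -3
  P[1] = 6 + 0 = 6
  P[2] = 10 + 0 = 10
  P[3] = 2 + 0 = 2
  P[4] = 18 + 0 = 18
  P[5] = 35 + -16 = 19
  P[6] = 36 + -16 = 20

Answer: [-3, 6, 10, 2, 18, 19, 20]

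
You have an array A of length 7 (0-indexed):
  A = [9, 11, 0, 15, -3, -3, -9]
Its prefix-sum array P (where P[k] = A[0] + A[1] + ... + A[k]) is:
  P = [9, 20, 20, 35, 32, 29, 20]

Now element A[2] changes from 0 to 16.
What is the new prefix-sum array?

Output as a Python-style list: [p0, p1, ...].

Answer: [9, 20, 36, 51, 48, 45, 36]

Derivation:
Change: A[2] 0 -> 16, delta = 16
P[k] for k < 2: unchanged (A[2] not included)
P[k] for k >= 2: shift by delta = 16
  P[0] = 9 + 0 = 9
  P[1] = 20 + 0 = 20
  P[2] = 20 + 16 = 36
  P[3] = 35 + 16 = 51
  P[4] = 32 + 16 = 48
  P[5] = 29 + 16 = 45
  P[6] = 20 + 16 = 36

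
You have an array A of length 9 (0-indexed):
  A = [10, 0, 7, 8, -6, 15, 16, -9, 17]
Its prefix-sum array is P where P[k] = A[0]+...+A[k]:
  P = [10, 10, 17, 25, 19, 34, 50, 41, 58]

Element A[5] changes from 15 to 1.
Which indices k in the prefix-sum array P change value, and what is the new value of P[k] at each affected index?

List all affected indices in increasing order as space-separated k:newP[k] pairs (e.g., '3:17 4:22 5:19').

Answer: 5:20 6:36 7:27 8:44

Derivation:
P[k] = A[0] + ... + A[k]
P[k] includes A[5] iff k >= 5
Affected indices: 5, 6, ..., 8; delta = -14
  P[5]: 34 + -14 = 20
  P[6]: 50 + -14 = 36
  P[7]: 41 + -14 = 27
  P[8]: 58 + -14 = 44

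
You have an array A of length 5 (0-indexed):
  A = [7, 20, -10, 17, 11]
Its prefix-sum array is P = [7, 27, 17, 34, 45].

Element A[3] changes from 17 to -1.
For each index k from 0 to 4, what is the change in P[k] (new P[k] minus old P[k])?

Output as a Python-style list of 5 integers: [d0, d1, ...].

Answer: [0, 0, 0, -18, -18]

Derivation:
Element change: A[3] 17 -> -1, delta = -18
For k < 3: P[k] unchanged, delta_P[k] = 0
For k >= 3: P[k] shifts by exactly -18
Delta array: [0, 0, 0, -18, -18]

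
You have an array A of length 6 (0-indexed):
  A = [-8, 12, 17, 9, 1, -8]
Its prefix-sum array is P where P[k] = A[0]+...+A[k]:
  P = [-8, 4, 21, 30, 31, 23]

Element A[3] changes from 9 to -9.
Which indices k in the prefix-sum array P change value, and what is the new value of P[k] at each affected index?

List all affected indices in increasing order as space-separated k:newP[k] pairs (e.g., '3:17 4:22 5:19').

P[k] = A[0] + ... + A[k]
P[k] includes A[3] iff k >= 3
Affected indices: 3, 4, ..., 5; delta = -18
  P[3]: 30 + -18 = 12
  P[4]: 31 + -18 = 13
  P[5]: 23 + -18 = 5

Answer: 3:12 4:13 5:5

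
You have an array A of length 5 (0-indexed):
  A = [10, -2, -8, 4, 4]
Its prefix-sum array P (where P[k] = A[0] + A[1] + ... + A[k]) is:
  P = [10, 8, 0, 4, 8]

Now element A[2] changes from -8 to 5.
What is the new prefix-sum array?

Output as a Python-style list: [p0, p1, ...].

Change: A[2] -8 -> 5, delta = 13
P[k] for k < 2: unchanged (A[2] not included)
P[k] for k >= 2: shift by delta = 13
  P[0] = 10 + 0 = 10
  P[1] = 8 + 0 = 8
  P[2] = 0 + 13 = 13
  P[3] = 4 + 13 = 17
  P[4] = 8 + 13 = 21

Answer: [10, 8, 13, 17, 21]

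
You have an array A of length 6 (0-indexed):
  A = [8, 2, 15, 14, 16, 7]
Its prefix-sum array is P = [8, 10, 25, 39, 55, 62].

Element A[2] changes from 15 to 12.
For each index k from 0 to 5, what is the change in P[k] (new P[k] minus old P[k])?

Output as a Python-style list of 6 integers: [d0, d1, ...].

Element change: A[2] 15 -> 12, delta = -3
For k < 2: P[k] unchanged, delta_P[k] = 0
For k >= 2: P[k] shifts by exactly -3
Delta array: [0, 0, -3, -3, -3, -3]

Answer: [0, 0, -3, -3, -3, -3]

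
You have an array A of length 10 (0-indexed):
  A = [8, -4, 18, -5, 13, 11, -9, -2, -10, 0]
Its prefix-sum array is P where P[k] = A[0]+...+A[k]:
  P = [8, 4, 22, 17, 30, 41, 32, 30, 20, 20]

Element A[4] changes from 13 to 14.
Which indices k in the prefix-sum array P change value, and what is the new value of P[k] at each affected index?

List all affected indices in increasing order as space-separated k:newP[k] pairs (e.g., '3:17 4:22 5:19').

Answer: 4:31 5:42 6:33 7:31 8:21 9:21

Derivation:
P[k] = A[0] + ... + A[k]
P[k] includes A[4] iff k >= 4
Affected indices: 4, 5, ..., 9; delta = 1
  P[4]: 30 + 1 = 31
  P[5]: 41 + 1 = 42
  P[6]: 32 + 1 = 33
  P[7]: 30 + 1 = 31
  P[8]: 20 + 1 = 21
  P[9]: 20 + 1 = 21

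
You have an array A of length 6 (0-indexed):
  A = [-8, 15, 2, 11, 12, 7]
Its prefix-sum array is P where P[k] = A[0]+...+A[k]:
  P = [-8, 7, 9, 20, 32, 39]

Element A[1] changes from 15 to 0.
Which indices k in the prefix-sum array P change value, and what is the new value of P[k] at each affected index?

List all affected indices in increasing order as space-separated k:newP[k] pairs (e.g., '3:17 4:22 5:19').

P[k] = A[0] + ... + A[k]
P[k] includes A[1] iff k >= 1
Affected indices: 1, 2, ..., 5; delta = -15
  P[1]: 7 + -15 = -8
  P[2]: 9 + -15 = -6
  P[3]: 20 + -15 = 5
  P[4]: 32 + -15 = 17
  P[5]: 39 + -15 = 24

Answer: 1:-8 2:-6 3:5 4:17 5:24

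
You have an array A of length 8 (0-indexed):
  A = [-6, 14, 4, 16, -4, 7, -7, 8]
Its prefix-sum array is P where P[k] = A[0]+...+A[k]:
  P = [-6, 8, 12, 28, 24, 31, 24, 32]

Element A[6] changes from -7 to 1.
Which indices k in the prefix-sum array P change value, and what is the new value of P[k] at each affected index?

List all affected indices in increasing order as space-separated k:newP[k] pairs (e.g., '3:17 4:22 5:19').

Answer: 6:32 7:40

Derivation:
P[k] = A[0] + ... + A[k]
P[k] includes A[6] iff k >= 6
Affected indices: 6, 7, ..., 7; delta = 8
  P[6]: 24 + 8 = 32
  P[7]: 32 + 8 = 40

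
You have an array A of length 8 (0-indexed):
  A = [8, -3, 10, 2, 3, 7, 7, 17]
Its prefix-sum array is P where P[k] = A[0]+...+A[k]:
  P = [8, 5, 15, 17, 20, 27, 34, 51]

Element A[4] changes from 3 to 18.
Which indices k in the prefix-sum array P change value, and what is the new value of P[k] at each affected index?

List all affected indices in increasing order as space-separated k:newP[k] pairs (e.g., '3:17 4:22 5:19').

Answer: 4:35 5:42 6:49 7:66

Derivation:
P[k] = A[0] + ... + A[k]
P[k] includes A[4] iff k >= 4
Affected indices: 4, 5, ..., 7; delta = 15
  P[4]: 20 + 15 = 35
  P[5]: 27 + 15 = 42
  P[6]: 34 + 15 = 49
  P[7]: 51 + 15 = 66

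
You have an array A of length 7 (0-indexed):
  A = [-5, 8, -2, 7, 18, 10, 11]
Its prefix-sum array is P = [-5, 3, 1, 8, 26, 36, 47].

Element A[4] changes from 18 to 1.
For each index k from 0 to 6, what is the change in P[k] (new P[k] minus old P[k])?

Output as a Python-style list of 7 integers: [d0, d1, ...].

Element change: A[4] 18 -> 1, delta = -17
For k < 4: P[k] unchanged, delta_P[k] = 0
For k >= 4: P[k] shifts by exactly -17
Delta array: [0, 0, 0, 0, -17, -17, -17]

Answer: [0, 0, 0, 0, -17, -17, -17]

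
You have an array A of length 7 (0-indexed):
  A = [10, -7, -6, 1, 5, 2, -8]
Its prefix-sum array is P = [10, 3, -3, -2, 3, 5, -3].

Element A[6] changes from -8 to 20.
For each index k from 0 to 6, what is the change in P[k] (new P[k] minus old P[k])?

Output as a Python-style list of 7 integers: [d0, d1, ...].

Element change: A[6] -8 -> 20, delta = 28
For k < 6: P[k] unchanged, delta_P[k] = 0
For k >= 6: P[k] shifts by exactly 28
Delta array: [0, 0, 0, 0, 0, 0, 28]

Answer: [0, 0, 0, 0, 0, 0, 28]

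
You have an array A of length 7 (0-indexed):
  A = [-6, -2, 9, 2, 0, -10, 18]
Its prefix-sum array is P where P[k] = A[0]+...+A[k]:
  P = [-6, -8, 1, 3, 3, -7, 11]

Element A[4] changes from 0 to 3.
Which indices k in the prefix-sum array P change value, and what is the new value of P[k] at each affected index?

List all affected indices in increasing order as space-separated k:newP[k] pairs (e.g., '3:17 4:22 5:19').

Answer: 4:6 5:-4 6:14

Derivation:
P[k] = A[0] + ... + A[k]
P[k] includes A[4] iff k >= 4
Affected indices: 4, 5, ..., 6; delta = 3
  P[4]: 3 + 3 = 6
  P[5]: -7 + 3 = -4
  P[6]: 11 + 3 = 14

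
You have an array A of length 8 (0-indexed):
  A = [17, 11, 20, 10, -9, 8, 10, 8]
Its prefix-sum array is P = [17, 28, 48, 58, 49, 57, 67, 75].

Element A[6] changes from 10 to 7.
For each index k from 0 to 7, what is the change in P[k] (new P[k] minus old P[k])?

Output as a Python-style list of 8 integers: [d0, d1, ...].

Element change: A[6] 10 -> 7, delta = -3
For k < 6: P[k] unchanged, delta_P[k] = 0
For k >= 6: P[k] shifts by exactly -3
Delta array: [0, 0, 0, 0, 0, 0, -3, -3]

Answer: [0, 0, 0, 0, 0, 0, -3, -3]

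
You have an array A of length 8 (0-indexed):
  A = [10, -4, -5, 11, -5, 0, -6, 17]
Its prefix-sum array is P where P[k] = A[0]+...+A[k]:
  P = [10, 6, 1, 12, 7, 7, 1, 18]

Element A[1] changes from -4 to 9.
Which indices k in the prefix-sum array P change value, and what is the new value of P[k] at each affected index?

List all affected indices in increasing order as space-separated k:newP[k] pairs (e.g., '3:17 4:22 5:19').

Answer: 1:19 2:14 3:25 4:20 5:20 6:14 7:31

Derivation:
P[k] = A[0] + ... + A[k]
P[k] includes A[1] iff k >= 1
Affected indices: 1, 2, ..., 7; delta = 13
  P[1]: 6 + 13 = 19
  P[2]: 1 + 13 = 14
  P[3]: 12 + 13 = 25
  P[4]: 7 + 13 = 20
  P[5]: 7 + 13 = 20
  P[6]: 1 + 13 = 14
  P[7]: 18 + 13 = 31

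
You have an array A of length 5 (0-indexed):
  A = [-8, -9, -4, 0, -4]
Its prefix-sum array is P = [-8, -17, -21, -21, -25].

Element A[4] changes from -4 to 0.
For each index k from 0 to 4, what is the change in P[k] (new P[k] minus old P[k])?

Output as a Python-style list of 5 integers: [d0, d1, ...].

Element change: A[4] -4 -> 0, delta = 4
For k < 4: P[k] unchanged, delta_P[k] = 0
For k >= 4: P[k] shifts by exactly 4
Delta array: [0, 0, 0, 0, 4]

Answer: [0, 0, 0, 0, 4]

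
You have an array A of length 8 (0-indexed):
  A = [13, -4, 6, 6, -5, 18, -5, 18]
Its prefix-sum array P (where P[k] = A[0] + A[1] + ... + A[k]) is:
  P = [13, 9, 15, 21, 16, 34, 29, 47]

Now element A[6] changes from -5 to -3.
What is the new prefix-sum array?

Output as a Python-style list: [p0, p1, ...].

Answer: [13, 9, 15, 21, 16, 34, 31, 49]

Derivation:
Change: A[6] -5 -> -3, delta = 2
P[k] for k < 6: unchanged (A[6] not included)
P[k] for k >= 6: shift by delta = 2
  P[0] = 13 + 0 = 13
  P[1] = 9 + 0 = 9
  P[2] = 15 + 0 = 15
  P[3] = 21 + 0 = 21
  P[4] = 16 + 0 = 16
  P[5] = 34 + 0 = 34
  P[6] = 29 + 2 = 31
  P[7] = 47 + 2 = 49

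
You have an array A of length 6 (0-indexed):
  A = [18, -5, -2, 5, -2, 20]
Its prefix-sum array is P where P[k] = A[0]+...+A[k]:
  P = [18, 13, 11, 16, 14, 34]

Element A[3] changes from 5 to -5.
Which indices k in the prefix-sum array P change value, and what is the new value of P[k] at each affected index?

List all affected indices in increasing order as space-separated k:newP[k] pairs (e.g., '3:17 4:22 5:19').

P[k] = A[0] + ... + A[k]
P[k] includes A[3] iff k >= 3
Affected indices: 3, 4, ..., 5; delta = -10
  P[3]: 16 + -10 = 6
  P[4]: 14 + -10 = 4
  P[5]: 34 + -10 = 24

Answer: 3:6 4:4 5:24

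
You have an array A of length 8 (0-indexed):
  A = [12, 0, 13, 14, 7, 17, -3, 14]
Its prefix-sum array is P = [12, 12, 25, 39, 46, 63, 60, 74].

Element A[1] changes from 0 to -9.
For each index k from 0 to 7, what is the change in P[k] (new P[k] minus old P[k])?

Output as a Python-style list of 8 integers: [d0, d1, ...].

Answer: [0, -9, -9, -9, -9, -9, -9, -9]

Derivation:
Element change: A[1] 0 -> -9, delta = -9
For k < 1: P[k] unchanged, delta_P[k] = 0
For k >= 1: P[k] shifts by exactly -9
Delta array: [0, -9, -9, -9, -9, -9, -9, -9]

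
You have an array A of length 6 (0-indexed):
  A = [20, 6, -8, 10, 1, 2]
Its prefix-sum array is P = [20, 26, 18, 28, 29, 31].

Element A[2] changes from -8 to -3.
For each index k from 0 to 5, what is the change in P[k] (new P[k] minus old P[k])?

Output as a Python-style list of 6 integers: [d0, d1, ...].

Answer: [0, 0, 5, 5, 5, 5]

Derivation:
Element change: A[2] -8 -> -3, delta = 5
For k < 2: P[k] unchanged, delta_P[k] = 0
For k >= 2: P[k] shifts by exactly 5
Delta array: [0, 0, 5, 5, 5, 5]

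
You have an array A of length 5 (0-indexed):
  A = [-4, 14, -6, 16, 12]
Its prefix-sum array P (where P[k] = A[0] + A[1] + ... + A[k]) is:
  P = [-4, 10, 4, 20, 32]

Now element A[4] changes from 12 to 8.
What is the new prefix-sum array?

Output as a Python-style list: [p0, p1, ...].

Answer: [-4, 10, 4, 20, 28]

Derivation:
Change: A[4] 12 -> 8, delta = -4
P[k] for k < 4: unchanged (A[4] not included)
P[k] for k >= 4: shift by delta = -4
  P[0] = -4 + 0 = -4
  P[1] = 10 + 0 = 10
  P[2] = 4 + 0 = 4
  P[3] = 20 + 0 = 20
  P[4] = 32 + -4 = 28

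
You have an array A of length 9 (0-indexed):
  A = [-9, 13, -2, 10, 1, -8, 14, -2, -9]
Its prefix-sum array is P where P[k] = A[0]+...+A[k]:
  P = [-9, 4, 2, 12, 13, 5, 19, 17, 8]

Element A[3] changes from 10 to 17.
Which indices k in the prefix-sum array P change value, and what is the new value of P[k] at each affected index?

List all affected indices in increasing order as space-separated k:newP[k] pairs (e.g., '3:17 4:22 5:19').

P[k] = A[0] + ... + A[k]
P[k] includes A[3] iff k >= 3
Affected indices: 3, 4, ..., 8; delta = 7
  P[3]: 12 + 7 = 19
  P[4]: 13 + 7 = 20
  P[5]: 5 + 7 = 12
  P[6]: 19 + 7 = 26
  P[7]: 17 + 7 = 24
  P[8]: 8 + 7 = 15

Answer: 3:19 4:20 5:12 6:26 7:24 8:15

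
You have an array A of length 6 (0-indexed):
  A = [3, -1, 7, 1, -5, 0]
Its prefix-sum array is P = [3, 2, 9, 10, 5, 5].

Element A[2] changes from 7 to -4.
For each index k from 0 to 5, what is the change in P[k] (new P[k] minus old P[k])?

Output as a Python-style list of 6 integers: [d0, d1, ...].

Element change: A[2] 7 -> -4, delta = -11
For k < 2: P[k] unchanged, delta_P[k] = 0
For k >= 2: P[k] shifts by exactly -11
Delta array: [0, 0, -11, -11, -11, -11]

Answer: [0, 0, -11, -11, -11, -11]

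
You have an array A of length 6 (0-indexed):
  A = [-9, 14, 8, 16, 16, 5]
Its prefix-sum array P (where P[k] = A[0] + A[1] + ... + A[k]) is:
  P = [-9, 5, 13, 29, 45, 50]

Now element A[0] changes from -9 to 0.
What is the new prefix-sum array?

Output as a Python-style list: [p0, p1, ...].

Change: A[0] -9 -> 0, delta = 9
P[k] for k < 0: unchanged (A[0] not included)
P[k] for k >= 0: shift by delta = 9
  P[0] = -9 + 9 = 0
  P[1] = 5 + 9 = 14
  P[2] = 13 + 9 = 22
  P[3] = 29 + 9 = 38
  P[4] = 45 + 9 = 54
  P[5] = 50 + 9 = 59

Answer: [0, 14, 22, 38, 54, 59]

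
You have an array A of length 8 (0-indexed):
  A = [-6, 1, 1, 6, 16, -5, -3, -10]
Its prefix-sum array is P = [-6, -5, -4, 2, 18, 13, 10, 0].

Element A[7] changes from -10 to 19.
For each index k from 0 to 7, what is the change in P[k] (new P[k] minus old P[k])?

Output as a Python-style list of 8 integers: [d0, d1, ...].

Answer: [0, 0, 0, 0, 0, 0, 0, 29]

Derivation:
Element change: A[7] -10 -> 19, delta = 29
For k < 7: P[k] unchanged, delta_P[k] = 0
For k >= 7: P[k] shifts by exactly 29
Delta array: [0, 0, 0, 0, 0, 0, 0, 29]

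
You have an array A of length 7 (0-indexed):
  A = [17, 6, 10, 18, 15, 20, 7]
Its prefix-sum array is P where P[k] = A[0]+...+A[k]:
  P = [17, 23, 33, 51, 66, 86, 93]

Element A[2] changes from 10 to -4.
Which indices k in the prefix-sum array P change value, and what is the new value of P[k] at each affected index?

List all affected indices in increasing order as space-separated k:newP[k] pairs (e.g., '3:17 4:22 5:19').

P[k] = A[0] + ... + A[k]
P[k] includes A[2] iff k >= 2
Affected indices: 2, 3, ..., 6; delta = -14
  P[2]: 33 + -14 = 19
  P[3]: 51 + -14 = 37
  P[4]: 66 + -14 = 52
  P[5]: 86 + -14 = 72
  P[6]: 93 + -14 = 79

Answer: 2:19 3:37 4:52 5:72 6:79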